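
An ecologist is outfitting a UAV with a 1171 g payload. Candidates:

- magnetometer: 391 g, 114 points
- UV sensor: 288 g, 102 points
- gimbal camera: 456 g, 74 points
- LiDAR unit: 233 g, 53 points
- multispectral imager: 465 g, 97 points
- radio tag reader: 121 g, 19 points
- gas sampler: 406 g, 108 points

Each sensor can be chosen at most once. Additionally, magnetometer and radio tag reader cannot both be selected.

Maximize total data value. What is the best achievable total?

324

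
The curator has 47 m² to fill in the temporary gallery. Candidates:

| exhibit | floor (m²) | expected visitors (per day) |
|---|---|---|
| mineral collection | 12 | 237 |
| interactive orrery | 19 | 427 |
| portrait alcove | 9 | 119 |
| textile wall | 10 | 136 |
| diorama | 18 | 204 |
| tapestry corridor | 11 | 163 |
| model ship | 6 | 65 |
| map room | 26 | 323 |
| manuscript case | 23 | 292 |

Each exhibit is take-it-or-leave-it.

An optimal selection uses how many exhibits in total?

4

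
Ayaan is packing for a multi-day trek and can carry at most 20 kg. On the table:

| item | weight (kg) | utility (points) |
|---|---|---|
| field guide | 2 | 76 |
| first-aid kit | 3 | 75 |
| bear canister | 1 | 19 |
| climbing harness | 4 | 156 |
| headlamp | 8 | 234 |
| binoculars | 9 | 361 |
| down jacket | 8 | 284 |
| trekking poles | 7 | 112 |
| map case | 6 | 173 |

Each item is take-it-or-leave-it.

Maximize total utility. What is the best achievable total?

The ratio heuristic lands on field guide + first-aid kit + bear canister + climbing harness + binoculars (687) but leaves 1 kg idle.
Dropping first-aid kit and climbing harness frees 7 kg; slotting in down jacket (8 kg) lifts the total to 740 at 20 kg.

740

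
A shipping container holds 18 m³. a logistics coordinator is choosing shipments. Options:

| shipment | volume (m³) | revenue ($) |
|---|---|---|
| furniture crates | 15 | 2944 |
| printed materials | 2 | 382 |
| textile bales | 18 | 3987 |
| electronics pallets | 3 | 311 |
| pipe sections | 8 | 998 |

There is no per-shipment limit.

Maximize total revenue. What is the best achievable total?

3987

The ratio ordering already packs tightly: textile bales, 18 m³, 3987.
No other feasible combination exceeds 3987.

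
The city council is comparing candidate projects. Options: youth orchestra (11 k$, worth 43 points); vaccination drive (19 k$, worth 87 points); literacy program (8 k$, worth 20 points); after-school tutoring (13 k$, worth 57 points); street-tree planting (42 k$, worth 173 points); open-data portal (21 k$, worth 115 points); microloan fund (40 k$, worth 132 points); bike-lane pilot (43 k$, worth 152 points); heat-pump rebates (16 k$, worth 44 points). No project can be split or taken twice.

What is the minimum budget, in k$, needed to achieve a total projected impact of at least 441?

Need the lightest bundle worth ≥ 441.
vaccination drive + literacy program + after-school tutoring + street-tree planting + open-data portal reaches 452 using 103 k$.
Any bundle with less than 103 k$ falls short of 441.

103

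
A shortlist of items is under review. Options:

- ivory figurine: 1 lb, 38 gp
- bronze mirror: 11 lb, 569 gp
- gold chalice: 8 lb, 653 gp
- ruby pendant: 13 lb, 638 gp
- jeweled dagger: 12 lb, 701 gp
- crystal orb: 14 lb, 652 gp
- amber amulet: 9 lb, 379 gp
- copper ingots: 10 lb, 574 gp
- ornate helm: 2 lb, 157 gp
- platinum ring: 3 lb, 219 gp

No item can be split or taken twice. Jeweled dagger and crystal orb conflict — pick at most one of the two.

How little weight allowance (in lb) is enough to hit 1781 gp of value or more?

Look for the lowest-weight combination reaching 1781.
bronze mirror + gold chalice + copper ingots: 1796 value at 29 lb.
Any bundle with less than 29 lb falls short of 1781.

29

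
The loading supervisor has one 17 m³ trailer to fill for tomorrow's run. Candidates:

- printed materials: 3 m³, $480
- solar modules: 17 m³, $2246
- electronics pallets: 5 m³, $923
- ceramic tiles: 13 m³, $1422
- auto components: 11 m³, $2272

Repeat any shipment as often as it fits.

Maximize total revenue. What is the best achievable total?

3232

Density check — auto components 206.55, electronics pallets 184.60, printed materials 160.00, solar modules 132.12 are the best per m³.
A density-first pass picks electronics pallets + auto components — 3195 at 16 m³.
The 5 m³ tied up in electronics pallets is better spent on 2×printed materials — total rises to 3232 (17 m³).
Every other selection either busts 17 m³ or fails to beat 3232.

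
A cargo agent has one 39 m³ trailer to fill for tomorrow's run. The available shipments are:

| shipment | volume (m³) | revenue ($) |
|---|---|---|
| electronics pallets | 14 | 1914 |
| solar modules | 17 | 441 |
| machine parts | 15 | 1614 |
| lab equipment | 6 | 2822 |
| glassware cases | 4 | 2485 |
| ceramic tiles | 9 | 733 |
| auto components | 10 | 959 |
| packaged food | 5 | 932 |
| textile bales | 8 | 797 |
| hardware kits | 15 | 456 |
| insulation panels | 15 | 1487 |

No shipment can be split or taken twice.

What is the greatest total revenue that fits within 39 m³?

9112

Taking the top-ratio shipments first gives electronics pallets + lab equipment + glassware cases + packaged food + textile bales for 8950 (37 m³).
Dropping textile bales frees 8 m³; slotting in auto components (10 m³) lifts the total to 9112 at 39 m³.
Every other selection either busts 39 m³ or fails to beat 9112.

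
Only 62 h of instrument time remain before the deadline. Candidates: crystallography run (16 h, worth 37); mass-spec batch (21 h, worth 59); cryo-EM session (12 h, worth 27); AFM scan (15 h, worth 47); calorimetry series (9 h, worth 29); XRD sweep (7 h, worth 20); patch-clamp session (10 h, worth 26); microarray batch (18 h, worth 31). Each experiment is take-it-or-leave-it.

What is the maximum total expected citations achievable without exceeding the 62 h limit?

Density check — calorimetry series 3.22, AFM scan 3.13, XRD sweep 2.86 are the best per h.
Best packing: mass-spec batch + AFM scan + calorimetry series + XRD sweep + patch-clamp session — 62 h, 181 total.
An exhaustive check of the 256 subsets confirms 181.

181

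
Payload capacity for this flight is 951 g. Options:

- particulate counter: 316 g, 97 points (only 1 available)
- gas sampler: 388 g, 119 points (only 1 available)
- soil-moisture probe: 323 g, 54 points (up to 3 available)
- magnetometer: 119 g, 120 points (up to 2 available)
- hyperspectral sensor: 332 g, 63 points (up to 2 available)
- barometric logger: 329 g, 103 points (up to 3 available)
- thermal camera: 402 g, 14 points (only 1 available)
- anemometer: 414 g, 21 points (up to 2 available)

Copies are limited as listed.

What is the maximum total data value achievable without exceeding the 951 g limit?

By data value per g: magnetometer 1.01, barometric logger 0.31, particulate counter 0.31, gas sampler 0.31 lead.
A density-first pass picks 2×magnetometer + 2×barometric logger — 446 at 896 g.
Dropping 2×barometric logger frees 658 g; slotting in particulate counter + gas sampler (704 g) lifts the total to 456 at 942 g.
Every other selection either busts 951 g or exceeds an availability limit or fails to beat 456.

456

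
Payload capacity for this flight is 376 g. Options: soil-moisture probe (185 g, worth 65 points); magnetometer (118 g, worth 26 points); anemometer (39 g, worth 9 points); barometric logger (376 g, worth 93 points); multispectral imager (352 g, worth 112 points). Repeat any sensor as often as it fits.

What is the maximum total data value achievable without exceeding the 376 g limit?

Ranking by ratio (data value/g): soil-moisture probe 0.35, multispectral imager 0.32, barometric logger 0.25, anemometer 0.23.
Taking 2×soil-moisture probe: 370 g used, 130 in data value.
The spare 6 g is too small for any remaining sensor, and no exchange beats 130.

130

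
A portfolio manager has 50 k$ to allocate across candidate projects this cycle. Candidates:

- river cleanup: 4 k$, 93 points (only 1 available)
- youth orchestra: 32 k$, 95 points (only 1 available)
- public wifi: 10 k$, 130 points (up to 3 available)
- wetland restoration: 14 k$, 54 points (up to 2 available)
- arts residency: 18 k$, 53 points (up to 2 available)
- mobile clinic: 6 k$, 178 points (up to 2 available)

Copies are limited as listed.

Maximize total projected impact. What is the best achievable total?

839

By projected impact per k$: mobile clinic 29.67, river cleanup 23.25, public wifi 13.00, wetland restoration 3.86 lead.
Taking river cleanup + 3×public wifi + 2×mobile clinic: 46 k$ used, 839 in projected impact.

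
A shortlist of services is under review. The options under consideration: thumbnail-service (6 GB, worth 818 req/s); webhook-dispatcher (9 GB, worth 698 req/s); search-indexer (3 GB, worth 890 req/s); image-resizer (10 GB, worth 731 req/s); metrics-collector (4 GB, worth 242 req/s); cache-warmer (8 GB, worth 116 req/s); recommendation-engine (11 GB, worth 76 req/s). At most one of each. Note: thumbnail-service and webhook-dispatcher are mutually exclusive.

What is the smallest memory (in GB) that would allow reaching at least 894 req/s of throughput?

Minimise GB subject to total throughput ≥ 894.
Taking search-indexer + metrics-collector gives 1132 (≥ 894) for 7 GB.
Below 7 GB the best achievable stays under 894.

7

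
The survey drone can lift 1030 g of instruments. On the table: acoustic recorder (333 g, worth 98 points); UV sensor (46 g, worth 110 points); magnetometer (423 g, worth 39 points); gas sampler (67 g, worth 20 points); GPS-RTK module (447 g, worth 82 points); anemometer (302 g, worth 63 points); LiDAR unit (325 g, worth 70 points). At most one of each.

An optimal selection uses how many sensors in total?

4

Best achievable data value is 341.
acoustic recorder + UV sensor + anemometer + LiDAR unit hits 341 at 1006 g.
Any selection reaching 341 contains exactly 4 sensors.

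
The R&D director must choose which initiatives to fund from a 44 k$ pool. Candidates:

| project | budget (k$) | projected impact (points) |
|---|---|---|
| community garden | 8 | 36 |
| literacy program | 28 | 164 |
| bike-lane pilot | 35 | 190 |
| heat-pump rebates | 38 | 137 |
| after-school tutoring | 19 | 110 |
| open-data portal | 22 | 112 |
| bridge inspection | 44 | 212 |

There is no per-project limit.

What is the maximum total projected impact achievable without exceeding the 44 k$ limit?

236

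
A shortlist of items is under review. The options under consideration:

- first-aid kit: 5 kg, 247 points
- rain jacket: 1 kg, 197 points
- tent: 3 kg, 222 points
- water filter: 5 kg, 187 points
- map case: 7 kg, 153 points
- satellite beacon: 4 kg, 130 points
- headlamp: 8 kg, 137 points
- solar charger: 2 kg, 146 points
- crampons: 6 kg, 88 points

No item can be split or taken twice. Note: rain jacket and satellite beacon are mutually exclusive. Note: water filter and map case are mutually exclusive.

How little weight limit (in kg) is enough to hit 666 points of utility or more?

Need the lightest bundle worth ≥ 666.
first-aid kit + rain jacket + tent reaches 666 using 9 kg.
Below 9 kg the best achievable stays under 666.

9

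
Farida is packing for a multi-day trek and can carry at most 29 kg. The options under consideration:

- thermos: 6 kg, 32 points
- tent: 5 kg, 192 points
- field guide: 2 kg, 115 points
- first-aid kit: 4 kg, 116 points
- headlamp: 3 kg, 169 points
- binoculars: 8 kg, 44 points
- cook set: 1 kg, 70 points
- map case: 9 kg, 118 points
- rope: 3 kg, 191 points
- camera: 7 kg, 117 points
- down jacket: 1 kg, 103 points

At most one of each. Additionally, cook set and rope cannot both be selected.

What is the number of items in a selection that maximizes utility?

7

Optimal total is 1004.
tent + field guide + first-aid kit + headlamp + map case + rope + down jacket hits 1004 at 27 kg.
All optima have 7 items.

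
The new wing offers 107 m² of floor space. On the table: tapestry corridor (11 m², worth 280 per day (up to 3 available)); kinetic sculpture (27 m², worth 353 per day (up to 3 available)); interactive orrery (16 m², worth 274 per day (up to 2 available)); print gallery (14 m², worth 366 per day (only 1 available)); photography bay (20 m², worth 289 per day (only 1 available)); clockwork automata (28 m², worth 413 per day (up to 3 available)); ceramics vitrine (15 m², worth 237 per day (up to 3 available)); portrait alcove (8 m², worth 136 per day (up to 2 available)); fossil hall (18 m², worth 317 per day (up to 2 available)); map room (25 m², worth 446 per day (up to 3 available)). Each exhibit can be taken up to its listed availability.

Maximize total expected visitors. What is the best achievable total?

2250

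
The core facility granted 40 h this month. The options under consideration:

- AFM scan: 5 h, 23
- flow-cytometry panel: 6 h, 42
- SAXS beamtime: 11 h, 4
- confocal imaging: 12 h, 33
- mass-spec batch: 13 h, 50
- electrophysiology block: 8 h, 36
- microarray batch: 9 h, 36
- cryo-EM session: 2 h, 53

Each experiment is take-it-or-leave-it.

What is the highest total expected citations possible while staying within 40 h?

217

By expected citations per h: cryo-EM session 26.50, flow-cytometry panel 7.00, AFM scan 4.60, electrophysiology block 4.50 lead.
Taking the top-ratio experiments first gives AFM scan + flow-cytometry panel + electrophysiology block + microarray batch + cryo-EM session for 190 (30 h).
The 5 h tied up in AFM scan is better spent on mass-spec batch — total rises to 217 (38 h).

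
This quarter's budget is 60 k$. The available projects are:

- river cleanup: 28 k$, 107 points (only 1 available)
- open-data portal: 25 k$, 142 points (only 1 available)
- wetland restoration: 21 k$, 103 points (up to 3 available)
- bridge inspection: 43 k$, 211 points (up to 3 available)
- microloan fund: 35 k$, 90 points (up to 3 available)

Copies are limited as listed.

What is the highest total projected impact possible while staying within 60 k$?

249

By projected impact per k$: open-data portal 5.68, bridge inspection 4.91, wetland restoration 4.90, river cleanup 3.82 lead.
Filling by ratio: open-data portal + wetland restoration for 245, with 14 k$ left unused.
Dropping wetland restoration frees 21 k$; slotting in river cleanup (28 k$) lifts the total to 249 at 53 k$.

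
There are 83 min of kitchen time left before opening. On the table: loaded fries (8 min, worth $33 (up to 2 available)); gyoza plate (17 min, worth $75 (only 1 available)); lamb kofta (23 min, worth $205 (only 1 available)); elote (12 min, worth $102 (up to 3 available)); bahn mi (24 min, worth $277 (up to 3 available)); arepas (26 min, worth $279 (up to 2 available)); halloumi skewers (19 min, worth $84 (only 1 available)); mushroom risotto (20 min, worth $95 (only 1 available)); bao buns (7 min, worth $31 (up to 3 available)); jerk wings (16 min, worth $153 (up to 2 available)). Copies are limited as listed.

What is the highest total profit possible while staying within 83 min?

866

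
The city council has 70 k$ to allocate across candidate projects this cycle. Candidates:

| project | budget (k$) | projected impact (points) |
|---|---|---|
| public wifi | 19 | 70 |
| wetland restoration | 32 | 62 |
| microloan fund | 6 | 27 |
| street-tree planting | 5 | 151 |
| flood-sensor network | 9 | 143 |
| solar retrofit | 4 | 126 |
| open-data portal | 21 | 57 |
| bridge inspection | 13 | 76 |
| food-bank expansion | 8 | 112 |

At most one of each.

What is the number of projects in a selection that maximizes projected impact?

Best achievable projected impact is 705.
One optimal bundle: public wifi + microloan fund + street-tree planting + flood-sensor network + solar retrofit + bridge inspection + food-bank expansion (64 k$).
Any selection reaching 705 contains exactly 7 projects.

7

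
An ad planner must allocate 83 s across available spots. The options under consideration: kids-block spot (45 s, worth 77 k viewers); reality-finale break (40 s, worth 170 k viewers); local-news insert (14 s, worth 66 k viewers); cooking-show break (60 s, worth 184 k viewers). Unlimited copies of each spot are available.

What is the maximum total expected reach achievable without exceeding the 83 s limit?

Ranking by ratio (expected reach/s): local-news insert 4.71, reality-finale break 4.25, cooking-show break 3.07.
Filling by ratio: 5×local-news insert for 330, with 13 s left unused.
Dropping 2×local-news insert frees 28 s; slotting in reality-finale break (40 s) lifts the total to 368 at 82 s.

368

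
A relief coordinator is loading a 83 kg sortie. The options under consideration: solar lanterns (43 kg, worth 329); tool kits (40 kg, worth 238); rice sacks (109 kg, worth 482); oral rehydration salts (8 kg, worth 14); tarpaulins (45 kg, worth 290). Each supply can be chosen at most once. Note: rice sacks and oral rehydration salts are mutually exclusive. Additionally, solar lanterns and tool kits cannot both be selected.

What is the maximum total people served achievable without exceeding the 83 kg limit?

343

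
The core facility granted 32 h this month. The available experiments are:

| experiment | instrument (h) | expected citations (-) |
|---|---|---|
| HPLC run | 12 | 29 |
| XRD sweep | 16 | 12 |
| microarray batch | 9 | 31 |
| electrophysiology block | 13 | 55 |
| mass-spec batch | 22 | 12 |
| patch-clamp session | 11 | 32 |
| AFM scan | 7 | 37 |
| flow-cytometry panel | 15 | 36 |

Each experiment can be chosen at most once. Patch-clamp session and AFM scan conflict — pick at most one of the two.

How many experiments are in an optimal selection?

Optimal total is 123.
microarray batch + electrophysiology block + AFM scan hits 123 at 29 h.
All optima have 3 experiments.

3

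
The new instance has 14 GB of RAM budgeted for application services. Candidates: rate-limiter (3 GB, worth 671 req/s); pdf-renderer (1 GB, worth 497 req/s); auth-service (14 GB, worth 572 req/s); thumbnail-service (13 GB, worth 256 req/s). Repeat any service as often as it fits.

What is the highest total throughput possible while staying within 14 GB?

6958

Best packing: 14×pdf-renderer — 14 GB, 6958 total.
Nothing else within 14 GB beats 6958.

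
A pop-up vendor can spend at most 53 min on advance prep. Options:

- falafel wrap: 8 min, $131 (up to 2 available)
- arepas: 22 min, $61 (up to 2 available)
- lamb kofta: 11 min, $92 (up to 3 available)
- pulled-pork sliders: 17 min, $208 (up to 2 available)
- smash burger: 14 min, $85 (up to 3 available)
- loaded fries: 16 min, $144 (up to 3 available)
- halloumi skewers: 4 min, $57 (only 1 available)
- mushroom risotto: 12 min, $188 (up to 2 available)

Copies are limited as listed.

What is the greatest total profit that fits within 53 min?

By profit per min: falafel wrap 16.38, mushroom risotto 15.67, halloumi skewers 14.25, pulled-pork sliders 12.24 lead.
Filling by ratio: 2×falafel wrap + halloumi skewers + 2×mushroom risotto for 695, with 9 min left unused.
Replace falafel wrap with pulled-pork sliders: the trade gains 77 net, giving 772 at 53 min.

772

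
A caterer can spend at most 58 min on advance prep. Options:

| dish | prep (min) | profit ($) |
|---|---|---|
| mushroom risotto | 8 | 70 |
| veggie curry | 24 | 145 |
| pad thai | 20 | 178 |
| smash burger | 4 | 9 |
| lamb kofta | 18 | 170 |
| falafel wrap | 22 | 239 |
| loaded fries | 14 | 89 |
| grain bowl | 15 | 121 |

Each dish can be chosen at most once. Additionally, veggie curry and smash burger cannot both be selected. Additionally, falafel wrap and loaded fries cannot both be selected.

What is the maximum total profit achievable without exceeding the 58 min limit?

538

By profit per min: falafel wrap 10.86, lamb kofta 9.44, pad thai 8.90, mushroom risotto 8.75 lead.
Taking the top-ratio dishes first gives mushroom risotto + smash burger + lamb kofta + falafel wrap for 488 (52 min).
A better packing is pad thai + falafel wrap + grain bowl: 57 min, total 538.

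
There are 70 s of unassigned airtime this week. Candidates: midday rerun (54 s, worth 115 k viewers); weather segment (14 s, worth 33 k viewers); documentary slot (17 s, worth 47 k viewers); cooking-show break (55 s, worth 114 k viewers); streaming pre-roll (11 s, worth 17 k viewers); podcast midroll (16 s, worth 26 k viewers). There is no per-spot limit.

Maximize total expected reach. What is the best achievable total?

188

Ranking by ratio (expected reach/s): documentary slot 2.76, weather segment 2.36, midday rerun 2.13, cooking-show break 2.07.
Best packing: 4×documentary slot — 68 s, 188 total.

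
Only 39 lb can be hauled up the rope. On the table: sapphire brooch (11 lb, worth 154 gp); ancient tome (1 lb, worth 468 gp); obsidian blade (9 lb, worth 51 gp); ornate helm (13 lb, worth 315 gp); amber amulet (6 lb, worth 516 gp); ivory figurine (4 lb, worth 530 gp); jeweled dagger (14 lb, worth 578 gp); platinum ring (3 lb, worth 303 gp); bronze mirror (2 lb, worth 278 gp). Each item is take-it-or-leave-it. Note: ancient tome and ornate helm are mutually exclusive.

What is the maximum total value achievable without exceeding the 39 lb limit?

2724

By value per lb: ancient tome 468.00, bronze mirror 139.00, ivory figurine 132.50, platinum ring 101.00 lead.
The ratio ordering already packs tightly: ancient tome + obsidian blade + amber amulet + ivory figurine + jeweled dagger + platinum ring + bronze mirror, 39 lb, 2724.
Every other selection either busts 39 lb or breaks a pairing rule or fails to beat 2724.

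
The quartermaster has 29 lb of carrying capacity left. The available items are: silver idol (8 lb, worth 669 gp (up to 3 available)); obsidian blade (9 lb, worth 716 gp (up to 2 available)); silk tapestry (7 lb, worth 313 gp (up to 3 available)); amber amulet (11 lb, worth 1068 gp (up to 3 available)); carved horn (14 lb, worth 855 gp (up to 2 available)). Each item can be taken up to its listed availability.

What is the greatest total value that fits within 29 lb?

2500

Ranking by ratio (value/lb): amber amulet 97.09, silver idol 83.62, obsidian blade 79.56, carved horn 61.07.
Greedy by ratio would take silk tapestry + 2×amber amulet: 29 lb used, total 2449.
Replace silk tapestry and amber amulet with 2×obsidian blade: the trade gains 51 net, giving 2500 at 29 lb.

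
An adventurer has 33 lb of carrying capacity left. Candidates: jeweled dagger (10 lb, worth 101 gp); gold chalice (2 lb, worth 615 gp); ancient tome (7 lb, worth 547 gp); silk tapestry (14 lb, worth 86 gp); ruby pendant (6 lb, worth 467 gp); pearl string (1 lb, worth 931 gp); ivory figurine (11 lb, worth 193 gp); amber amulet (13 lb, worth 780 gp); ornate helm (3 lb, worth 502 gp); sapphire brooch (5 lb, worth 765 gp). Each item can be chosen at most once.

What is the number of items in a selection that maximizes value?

6

The maximum value within 33 lb is 4140.
gold chalice + ancient tome + pearl string + amber amulet + ornate helm + sapphire brooch hits 4140 at 31 lb.
Every optimal selection uses 6 items.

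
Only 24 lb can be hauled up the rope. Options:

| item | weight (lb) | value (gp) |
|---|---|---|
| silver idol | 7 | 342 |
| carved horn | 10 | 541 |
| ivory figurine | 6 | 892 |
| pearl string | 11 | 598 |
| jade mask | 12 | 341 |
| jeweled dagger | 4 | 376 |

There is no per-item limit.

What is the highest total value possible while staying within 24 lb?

Taking 4×ivory figurine: 24 lb used, 3568 in value.
No other feasible combination exceeds 3568.

3568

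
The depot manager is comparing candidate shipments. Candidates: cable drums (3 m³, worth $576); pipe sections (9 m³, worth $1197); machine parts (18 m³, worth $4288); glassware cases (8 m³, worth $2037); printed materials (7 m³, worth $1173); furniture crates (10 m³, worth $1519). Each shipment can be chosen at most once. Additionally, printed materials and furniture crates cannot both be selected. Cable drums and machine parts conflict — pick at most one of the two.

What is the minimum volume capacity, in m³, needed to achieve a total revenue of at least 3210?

15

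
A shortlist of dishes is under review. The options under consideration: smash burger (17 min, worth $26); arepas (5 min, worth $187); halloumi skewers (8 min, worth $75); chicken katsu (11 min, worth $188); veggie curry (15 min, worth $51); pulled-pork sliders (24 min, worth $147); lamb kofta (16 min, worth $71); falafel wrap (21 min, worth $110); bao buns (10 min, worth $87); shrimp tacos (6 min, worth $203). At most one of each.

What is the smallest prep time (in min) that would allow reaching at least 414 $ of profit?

Look for the lowest-prep combination reaching 414.
arepas + halloumi skewers + shrimp tacos: 465 profit at 19 min.
No combination under 19 min hits 414.

19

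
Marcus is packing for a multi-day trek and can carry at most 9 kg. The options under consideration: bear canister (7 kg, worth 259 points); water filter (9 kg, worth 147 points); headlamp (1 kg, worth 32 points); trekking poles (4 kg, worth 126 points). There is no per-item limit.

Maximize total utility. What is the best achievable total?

323

Bear canister + 2×headlamp uses 9 of the 9 kg and totals 323.
Every other selection either busts 9 kg or fails to beat 323.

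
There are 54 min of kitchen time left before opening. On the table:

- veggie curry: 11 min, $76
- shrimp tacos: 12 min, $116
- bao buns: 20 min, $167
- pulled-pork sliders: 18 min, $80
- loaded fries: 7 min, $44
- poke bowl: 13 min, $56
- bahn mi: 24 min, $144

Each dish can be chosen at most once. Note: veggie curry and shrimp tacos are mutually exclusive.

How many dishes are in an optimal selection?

Optimal total is 383.
One optimal bundle: shrimp tacos + bao buns + loaded fries + poke bowl (52 min).
Every optimal selection uses 4 dishes.

4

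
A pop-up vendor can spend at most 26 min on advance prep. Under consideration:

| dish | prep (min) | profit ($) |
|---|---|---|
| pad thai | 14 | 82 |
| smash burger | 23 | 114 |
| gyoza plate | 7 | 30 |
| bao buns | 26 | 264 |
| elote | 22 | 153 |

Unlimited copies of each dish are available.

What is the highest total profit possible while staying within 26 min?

264

Best packing: bao buns — 26 min, 264 total.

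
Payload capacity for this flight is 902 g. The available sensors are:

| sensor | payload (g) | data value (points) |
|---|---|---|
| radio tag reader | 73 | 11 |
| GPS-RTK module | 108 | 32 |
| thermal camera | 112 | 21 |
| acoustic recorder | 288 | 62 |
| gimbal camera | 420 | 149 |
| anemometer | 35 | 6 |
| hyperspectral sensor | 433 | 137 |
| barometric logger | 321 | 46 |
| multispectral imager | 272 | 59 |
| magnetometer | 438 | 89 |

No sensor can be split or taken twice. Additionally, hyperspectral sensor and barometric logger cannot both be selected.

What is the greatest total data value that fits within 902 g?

Taking gimbal camera + anemometer + hyperspectral sensor: 888 g used, 292 in data value.

292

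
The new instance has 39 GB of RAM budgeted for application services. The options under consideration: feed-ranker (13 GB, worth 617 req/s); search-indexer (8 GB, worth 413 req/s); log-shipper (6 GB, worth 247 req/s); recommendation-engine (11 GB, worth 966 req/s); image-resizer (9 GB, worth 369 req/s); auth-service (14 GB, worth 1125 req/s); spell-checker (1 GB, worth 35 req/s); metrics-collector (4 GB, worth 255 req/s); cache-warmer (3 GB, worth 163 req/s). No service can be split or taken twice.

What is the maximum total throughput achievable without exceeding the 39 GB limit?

Greedy by ratio would take log-shipper + recommendation-engine + auth-service + spell-checker + metrics-collector + cache-warmer: 39 GB used, total 2791.
The 9 GB tied up in log-shipper and cache-warmer is better spent on search-indexer — total rises to 2794 (38 GB).
Next best is log-shipper + recommendation-engine + auth-service + spell-checker + metrics-collector + cache-warmer at 2791 (39 GB) — short by 3.

2794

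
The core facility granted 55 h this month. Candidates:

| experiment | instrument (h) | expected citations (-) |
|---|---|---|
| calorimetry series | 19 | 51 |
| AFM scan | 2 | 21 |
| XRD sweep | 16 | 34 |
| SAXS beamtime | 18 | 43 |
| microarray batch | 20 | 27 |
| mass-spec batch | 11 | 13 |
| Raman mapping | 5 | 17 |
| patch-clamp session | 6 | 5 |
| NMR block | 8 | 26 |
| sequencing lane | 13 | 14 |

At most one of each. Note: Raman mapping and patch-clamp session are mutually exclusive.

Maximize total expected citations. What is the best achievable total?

Taking calorimetry series + AFM scan + SAXS beamtime + Raman mapping + NMR block: 52 h used, 158 in expected citations.
Runner-up calorimetry series + AFM scan + XRD sweep + SAXS beamtime tops out at 149.

158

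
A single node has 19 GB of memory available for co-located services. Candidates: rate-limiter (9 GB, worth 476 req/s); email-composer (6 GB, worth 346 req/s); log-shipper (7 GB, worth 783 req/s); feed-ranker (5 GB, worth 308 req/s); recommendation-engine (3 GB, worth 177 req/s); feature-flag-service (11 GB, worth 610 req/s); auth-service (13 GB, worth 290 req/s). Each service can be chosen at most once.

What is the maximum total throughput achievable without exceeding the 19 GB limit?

1437

Filling by ratio: log-shipper + feed-ranker + recommendation-engine for 1268, with 4 GB left unused.
The 3 GB tied up in recommendation-engine is better spent on email-composer — total rises to 1437 (18 GB).
An exhaustive check of the 128 subsets confirms 1437.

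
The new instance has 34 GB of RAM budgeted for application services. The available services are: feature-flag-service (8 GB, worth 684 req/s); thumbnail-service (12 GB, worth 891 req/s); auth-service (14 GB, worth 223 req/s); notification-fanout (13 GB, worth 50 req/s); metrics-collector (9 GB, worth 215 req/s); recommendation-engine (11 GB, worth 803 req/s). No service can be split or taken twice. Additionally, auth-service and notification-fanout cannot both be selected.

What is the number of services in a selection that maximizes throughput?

3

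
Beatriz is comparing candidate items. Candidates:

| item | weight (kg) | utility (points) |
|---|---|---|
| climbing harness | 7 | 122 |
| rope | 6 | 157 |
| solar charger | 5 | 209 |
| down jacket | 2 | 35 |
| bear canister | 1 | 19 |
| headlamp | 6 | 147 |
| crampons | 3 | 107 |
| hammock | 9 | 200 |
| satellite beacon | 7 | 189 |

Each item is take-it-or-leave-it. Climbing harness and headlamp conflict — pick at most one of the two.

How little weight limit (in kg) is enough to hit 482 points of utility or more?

Minimise kg subject to total utility ≥ 482.
rope + solar charger + bear canister + crampons: 492 utility at 15 kg.
Below 15 kg the best achievable stays under 482.

15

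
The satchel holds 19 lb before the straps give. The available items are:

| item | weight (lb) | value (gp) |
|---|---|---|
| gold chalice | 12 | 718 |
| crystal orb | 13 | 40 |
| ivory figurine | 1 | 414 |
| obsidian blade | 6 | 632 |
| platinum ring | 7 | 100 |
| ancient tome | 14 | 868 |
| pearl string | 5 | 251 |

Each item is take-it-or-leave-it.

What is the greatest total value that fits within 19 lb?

Ranking by ratio (value/lb): ivory figurine 414.00, obsidian blade 105.33, ancient tome 62.00, gold chalice 59.83.
Best packing: gold chalice + ivory figurine + obsidian blade — 19 lb, 1764 total.
Runner-up ivory figurine + obsidian blade + platinum ring + pearl string tops out at 1397.

1764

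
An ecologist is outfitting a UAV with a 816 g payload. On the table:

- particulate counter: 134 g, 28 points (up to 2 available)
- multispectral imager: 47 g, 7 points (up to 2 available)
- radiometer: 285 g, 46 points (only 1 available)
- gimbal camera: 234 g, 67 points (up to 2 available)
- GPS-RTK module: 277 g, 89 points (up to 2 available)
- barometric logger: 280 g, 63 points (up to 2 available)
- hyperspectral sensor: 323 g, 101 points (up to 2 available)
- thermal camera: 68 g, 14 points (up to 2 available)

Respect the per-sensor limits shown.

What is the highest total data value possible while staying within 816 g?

245

Gimbal camera + 2×GPS-RTK module uses 788 of the 816 g and totals 245.
No other feasible combination exceeds 245.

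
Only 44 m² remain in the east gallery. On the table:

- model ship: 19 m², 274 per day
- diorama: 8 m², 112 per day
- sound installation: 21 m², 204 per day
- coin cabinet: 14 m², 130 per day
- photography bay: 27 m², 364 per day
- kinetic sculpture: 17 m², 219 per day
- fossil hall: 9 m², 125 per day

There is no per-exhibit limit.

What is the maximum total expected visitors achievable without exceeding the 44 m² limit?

623

Density check — model ship 14.42, diorama 14.00, fossil hall 13.89 are the best per m².
The ratio heuristic lands on 2×model ship (548) but leaves 6 m² idle.
Dropping model ship frees 19 m²; slotting in 2×diorama + fossil hall (25 m²) lifts the total to 623 at 44 m².
No other feasible combination exceeds 623.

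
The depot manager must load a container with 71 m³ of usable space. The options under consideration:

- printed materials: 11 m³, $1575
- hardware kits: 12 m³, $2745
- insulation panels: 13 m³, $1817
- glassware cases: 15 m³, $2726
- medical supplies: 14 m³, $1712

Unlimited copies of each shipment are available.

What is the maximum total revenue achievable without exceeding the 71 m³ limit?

Printed materials + 5×hardware kits uses 71 of the 71 m³ and totals 15300.
No other feasible combination exceeds 15300.

15300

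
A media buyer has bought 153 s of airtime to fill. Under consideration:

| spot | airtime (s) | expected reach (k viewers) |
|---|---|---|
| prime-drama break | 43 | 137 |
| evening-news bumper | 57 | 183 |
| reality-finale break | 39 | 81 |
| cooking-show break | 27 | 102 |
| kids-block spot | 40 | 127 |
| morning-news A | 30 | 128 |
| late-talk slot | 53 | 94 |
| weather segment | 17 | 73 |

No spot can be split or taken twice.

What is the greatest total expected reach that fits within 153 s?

521

Density check — weather segment 4.29, morning-news A 4.27, cooking-show break 3.78, evening-news bumper 3.21 are the best per s.
Taking the top-ratio spots first gives evening-news bumper + cooking-show break + morning-news A + weather segment for 486 (131 s).
Replace cooking-show break with prime-drama break: the trade gains 35 net, giving 521 at 147 s.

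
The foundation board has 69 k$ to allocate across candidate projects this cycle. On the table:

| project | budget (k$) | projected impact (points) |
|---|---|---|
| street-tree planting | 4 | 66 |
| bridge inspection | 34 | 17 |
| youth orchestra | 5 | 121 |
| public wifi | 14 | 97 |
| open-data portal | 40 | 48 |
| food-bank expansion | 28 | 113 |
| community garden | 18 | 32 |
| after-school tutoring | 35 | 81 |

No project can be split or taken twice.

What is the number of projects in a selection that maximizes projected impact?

5

Optimal total is 429.
street-tree planting + youth orchestra + public wifi + food-bank expansion + community garden hits 429 at 69 k$.
Any selection reaching 429 contains exactly 5 projects.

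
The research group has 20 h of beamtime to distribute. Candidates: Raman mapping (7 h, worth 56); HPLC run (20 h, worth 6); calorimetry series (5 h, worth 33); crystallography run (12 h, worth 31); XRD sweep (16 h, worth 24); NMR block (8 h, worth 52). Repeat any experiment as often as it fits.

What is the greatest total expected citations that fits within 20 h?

145

The ratio ordering already packs tightly: 2×Raman mapping + calorimetry series, 19 h, 145.
No other feasible combination exceeds 145.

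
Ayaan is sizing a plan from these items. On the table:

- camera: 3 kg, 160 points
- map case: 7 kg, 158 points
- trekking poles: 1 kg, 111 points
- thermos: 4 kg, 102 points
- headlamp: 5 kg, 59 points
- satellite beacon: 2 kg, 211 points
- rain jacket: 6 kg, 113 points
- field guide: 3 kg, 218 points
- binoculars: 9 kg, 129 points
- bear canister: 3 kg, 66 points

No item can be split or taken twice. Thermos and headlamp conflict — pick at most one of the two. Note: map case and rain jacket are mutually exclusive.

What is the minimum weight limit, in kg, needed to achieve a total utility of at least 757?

12

Need the lightest bundle worth ≥ 757.
camera + trekking poles + satellite beacon + field guide + bear canister: 766 utility at 12 kg.
Below 12 kg the best achievable stays under 757.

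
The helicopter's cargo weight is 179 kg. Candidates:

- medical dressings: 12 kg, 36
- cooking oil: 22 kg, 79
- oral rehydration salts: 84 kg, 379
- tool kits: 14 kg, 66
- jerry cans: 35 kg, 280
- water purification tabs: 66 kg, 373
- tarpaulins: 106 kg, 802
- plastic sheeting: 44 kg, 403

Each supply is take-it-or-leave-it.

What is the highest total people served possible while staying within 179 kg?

Taking the top-ratio supplies first gives medical dressings + tool kits + jerry cans + water purification tabs + plastic sheeting for 1158 (171 kg).
Dropping jerry cans and water purification tabs frees 101 kg; slotting in tarpaulins (106 kg) lifts the total to 1307 at 176 kg.
Runner-up cooking oil + tarpaulins + plastic sheeting tops out at 1284.

1307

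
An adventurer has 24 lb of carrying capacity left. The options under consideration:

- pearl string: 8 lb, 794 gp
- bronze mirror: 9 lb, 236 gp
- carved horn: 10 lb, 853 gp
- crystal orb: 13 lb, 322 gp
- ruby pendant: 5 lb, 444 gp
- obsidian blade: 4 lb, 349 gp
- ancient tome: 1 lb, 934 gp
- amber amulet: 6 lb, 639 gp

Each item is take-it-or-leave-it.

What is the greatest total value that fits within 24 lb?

Taking pearl string + ruby pendant + obsidian blade + ancient tome + amber amulet: 24 lb used, 3160 in value.

3160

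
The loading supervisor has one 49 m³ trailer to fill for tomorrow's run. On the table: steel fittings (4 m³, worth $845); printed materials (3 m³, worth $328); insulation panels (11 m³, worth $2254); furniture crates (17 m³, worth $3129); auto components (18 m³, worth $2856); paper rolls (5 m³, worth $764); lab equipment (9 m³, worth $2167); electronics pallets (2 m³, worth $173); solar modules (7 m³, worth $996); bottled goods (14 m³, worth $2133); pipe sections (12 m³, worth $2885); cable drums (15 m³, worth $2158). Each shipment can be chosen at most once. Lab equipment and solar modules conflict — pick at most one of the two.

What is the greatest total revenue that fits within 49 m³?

10435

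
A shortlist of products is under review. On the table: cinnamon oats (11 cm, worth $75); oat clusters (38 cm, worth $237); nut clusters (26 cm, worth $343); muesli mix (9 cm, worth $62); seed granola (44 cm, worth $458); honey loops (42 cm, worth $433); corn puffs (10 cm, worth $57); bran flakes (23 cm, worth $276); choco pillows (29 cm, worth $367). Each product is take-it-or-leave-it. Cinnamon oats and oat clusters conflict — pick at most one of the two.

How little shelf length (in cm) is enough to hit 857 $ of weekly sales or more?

78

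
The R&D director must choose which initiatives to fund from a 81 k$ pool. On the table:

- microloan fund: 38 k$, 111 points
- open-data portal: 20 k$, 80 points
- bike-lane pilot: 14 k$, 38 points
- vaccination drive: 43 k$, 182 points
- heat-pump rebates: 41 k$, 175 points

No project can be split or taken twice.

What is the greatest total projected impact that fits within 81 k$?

Greedy by ratio would take open-data portal + bike-lane pilot + heat-pump rebates: 75 k$ used, total 293.
Dropping heat-pump rebates frees 41 k$; slotting in vaccination drive (43 k$) lifts the total to 300 at 77 k$.
Next best is microloan fund + vaccination drive at 293 (81 k$) — short by 7.

300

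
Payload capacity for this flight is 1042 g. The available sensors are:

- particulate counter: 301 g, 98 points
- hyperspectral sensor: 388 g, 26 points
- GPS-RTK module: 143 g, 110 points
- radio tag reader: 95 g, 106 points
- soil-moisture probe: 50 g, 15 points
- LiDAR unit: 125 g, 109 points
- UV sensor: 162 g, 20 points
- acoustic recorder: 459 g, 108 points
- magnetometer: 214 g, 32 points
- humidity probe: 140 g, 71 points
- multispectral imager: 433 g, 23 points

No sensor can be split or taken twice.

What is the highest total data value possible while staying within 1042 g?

529

Best packing: particulate counter + GPS-RTK module + radio tag reader + soil-moisture probe + LiDAR unit + UV sensor + humidity probe — 1016 g, 529 total.
Runner-up particulate counter + GPS-RTK module + radio tag reader + LiDAR unit + magnetometer + humidity probe tops out at 526.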